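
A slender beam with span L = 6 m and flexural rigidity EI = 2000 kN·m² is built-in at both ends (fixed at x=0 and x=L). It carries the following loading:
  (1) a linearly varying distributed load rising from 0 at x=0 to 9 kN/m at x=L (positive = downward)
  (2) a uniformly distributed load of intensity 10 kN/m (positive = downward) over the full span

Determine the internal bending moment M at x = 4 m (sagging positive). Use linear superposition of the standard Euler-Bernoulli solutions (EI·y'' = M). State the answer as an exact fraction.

M(4) = 78/5 kN·m

Load 1 — triangular load w₀=9 kN/m (0→w₀ over full span):
  M_1 = 3w₀Lx/20 - w₀L²/30 - w₀x³/(6L) = 3·9·6·4/20 - 9·6²/30 - 9·4³/(6·6) = 28/5 kN·m
Load 2 — uniform load w=10 kN/m over full span:
  M_2 = wLx/2 - wL²/12 - wx²/2 = 10·6·4/2 - 10·6²/12 - 10·4²/2 = 10 kN·m
Superposition: M = Σ M_i = 78/5 kN·m ≈ 15.600000 kN·m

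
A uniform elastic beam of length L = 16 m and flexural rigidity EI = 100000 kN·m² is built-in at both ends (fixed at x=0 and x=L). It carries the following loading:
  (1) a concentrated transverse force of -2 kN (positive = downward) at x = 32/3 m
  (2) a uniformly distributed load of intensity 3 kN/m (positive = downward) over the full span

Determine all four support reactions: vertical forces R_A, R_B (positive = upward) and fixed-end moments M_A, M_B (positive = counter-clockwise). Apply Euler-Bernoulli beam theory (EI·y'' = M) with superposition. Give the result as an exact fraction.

Load 1 — point force P=-2 kN at a=32/3 m (b=L-a=16/3):
  R_A = Pb²(3a+b)/L³ = (-2)·(16/3)²·(3·(32/3)+(16/3))/16³ = -14/27 kN
  M_A = Pab²/L² = (-2)·(32/3)·(16/3)²/16² = -64/27 kN·m
  R_B = Pa²(a+3b)/L³ = (-2)·(32/3)²·((32/3)+3·(16/3))/16³ = -40/27 kN
  M_B = -Pa²b/L² = -(-2)·(32/3)²·(16/3)/16² = 128/27 kN·m
Load 2 — uniform load w=3 kN/m over full span:
  R_A = wL/2 = 3·16/2 = 24 kN
  M_A = wL²/12 = 3·16²/12 = 64 kN·m
  R_B = wL/2 = 3·16/2 = 24 kN
  M_B = -wL²/12 = -3·16²/12 = -64 kN·m
Superposition: R_A = 634/27 kN, M_A = 1664/27 kN·m, R_B = 608/27 kN, M_B = -1600/27 kN·m

R_A = 634/27 kN, M_A = 1664/27 kN·m, R_B = 608/27 kN, M_B = -1600/27 kN·m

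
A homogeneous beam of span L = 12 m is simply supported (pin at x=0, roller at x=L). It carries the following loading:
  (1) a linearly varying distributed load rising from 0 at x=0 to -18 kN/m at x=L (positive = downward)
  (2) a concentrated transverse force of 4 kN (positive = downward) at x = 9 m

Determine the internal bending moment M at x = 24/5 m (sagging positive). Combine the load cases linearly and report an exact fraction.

M(24/5) = -17544/125 kN·m

Load 1 — triangular load w₀=-18 kN/m (0→w₀ over full span):
  M_1 = w₀Lx/6 - w₀x³/(6L) = (-18)·12·(24/5)/6 - (-18)·(24/5)³/(6·12) = -18144/125 kN·m
Load 2 — point force P=4 kN at a=9 m (b=L-a=3):
  M_2 = Pbx/L  [x≤a] = 4·3·(24/5)/12 = 24/5 kN·m
Superposition: M = Σ M_i = -17544/125 kN·m ≈ -140.352000 kN·m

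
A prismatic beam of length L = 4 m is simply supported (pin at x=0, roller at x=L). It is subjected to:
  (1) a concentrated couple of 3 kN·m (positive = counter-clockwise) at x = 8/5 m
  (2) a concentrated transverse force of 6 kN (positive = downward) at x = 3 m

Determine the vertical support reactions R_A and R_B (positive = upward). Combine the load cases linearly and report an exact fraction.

Load 1 — applied couple M₀=3 kN·m at a=8/5 m (b=L-a=12/5):
  R_A = M₀/L = 3/4 kN
  R_B = -M₀/L = -3/4 kN
Load 2 — point force P=6 kN at a=3 m (b=L-a=1):
  R_A = Pb/L = 6·1/4 = 3/2 kN
  R_B = Pa/L = 6·3/4 = 9/2 kN
Superposition: R_A = 9/4 kN, R_B = 15/4 kN

R_A = 9/4 kN, R_B = 15/4 kN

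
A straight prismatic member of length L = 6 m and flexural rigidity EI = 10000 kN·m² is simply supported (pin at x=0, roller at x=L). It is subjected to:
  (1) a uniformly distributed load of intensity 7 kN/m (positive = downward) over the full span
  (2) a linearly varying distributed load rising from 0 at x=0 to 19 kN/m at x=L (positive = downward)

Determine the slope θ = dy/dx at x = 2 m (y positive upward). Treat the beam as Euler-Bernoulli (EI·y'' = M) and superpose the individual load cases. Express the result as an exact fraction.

θ(2) = -3341/450000 rad

Load 1 — uniform load w=7 kN/m over full span:
  θ_1 = -w(L³-6Lx²+4x³)/(24EI) = -7·(6³-6·6·2²+4·2³)/(24·10000) = -91/30000 rad
Load 2 — triangular load w₀=19 kN/m (0→w₀ over full span):
  θ_2 = -w₀(7L⁴-30L²x²+15x⁴)/(360LEI) = -19·(7·6⁴-30·6²·2²+15·2⁴)/(360·6·10000) = -247/56250 rad
Superposition: θ = Σ θ_i = -3341/450000 rad ≈ -0.007424 rad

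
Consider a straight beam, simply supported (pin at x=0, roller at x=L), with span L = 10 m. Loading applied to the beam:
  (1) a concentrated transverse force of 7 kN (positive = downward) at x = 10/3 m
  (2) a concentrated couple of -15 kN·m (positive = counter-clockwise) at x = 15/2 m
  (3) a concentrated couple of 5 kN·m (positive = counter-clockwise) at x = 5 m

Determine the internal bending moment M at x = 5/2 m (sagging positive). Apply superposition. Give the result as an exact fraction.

M(5/2) = 55/6 kN·m

Load 1 — point force P=7 kN at a=10/3 m (b=L-a=20/3):
  M_1 = Pbx/L  [x≤a] = 7·(20/3)·(5/2)/10 = 35/3 kN·m
Load 2 — applied couple M₀=-15 kN·m at a=15/2 m (b=L-a=5/2):
  M_2 = M₀x/L  [x≤a] = (-15)·(5/2)/10 = -15/4 kN·m
Load 3 — applied couple M₀=5 kN·m at a=5 m (b=L-a=5):
  M_3 = M₀x/L  [x≤a] = 5·(5/2)/10 = 5/4 kN·m
Superposition: M = Σ M_i = 55/6 kN·m ≈ 9.166667 kN·m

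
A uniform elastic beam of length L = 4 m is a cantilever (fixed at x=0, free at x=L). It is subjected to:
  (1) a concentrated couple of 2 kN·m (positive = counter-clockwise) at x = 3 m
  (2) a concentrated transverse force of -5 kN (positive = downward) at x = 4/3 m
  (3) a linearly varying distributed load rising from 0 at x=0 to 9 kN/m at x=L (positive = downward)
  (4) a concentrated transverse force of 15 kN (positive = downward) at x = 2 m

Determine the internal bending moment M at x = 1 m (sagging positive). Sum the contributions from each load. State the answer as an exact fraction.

M(1) = -1001/24 kN·m

Load 1 — applied couple M₀=2 kN·m at a=3 m (b=L-a=1):
  M_1 = M₀  [x≤a] = 2 = 2 kN·m
Load 2 — point force P=-5 kN at a=4/3 m (b=L-a=8/3):
  M_2 = -P(a-x)  [x≤a] = -(-5)·((4/3)-1) = 5/3 kN·m
Load 3 — triangular load w₀=9 kN/m (0→w₀ over full span):
  M_3 = w₀Lx/2 - w₀L²/3 - w₀x³/(6L) = 9·4·1/2 - 9·4²/3 - 9·1³/(6·4) = -243/8 kN·m
Load 4 — point force P=15 kN at a=2 m (b=L-a=2):
  M_4 = -P(a-x)  [x≤a] = -15·(2-1) = -15 kN·m
Superposition: M = Σ M_i = -1001/24 kN·m ≈ -41.708333 kN·m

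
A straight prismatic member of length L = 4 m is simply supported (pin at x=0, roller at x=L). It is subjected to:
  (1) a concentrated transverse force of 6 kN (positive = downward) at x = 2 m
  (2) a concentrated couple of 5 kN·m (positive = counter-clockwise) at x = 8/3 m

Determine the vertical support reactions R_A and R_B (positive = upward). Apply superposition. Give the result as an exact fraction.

Load 1 — point force P=6 kN at a=2 m (b=L-a=2):
  R_A = Pb/L = 6·2/4 = 3 kN
  R_B = Pa/L = 6·2/4 = 3 kN
Load 2 — applied couple M₀=5 kN·m at a=8/3 m (b=L-a=4/3):
  R_A = M₀/L = 5/4 kN
  R_B = -M₀/L = -5/4 kN
Superposition: R_A = 17/4 kN, R_B = 7/4 kN

R_A = 17/4 kN, R_B = 7/4 kN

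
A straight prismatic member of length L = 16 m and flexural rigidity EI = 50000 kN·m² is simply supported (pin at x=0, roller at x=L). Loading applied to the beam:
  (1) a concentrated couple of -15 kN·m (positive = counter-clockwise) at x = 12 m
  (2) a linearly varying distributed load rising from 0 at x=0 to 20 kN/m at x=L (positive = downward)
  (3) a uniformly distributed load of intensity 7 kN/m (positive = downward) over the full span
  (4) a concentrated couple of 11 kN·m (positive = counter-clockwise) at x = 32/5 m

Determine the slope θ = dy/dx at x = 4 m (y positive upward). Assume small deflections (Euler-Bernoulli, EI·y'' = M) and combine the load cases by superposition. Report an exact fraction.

θ(4) = -885619/22500000 rad

Load 1 — applied couple M₀=-15 kN·m at a=12 m (b=L-a=4):
  θ_1 = (M₀x²/(2L)+C₁)/EI  [x≤a] with C₁=M₀(3b²-L²)/(6L)=65/2 = ((-15)·4²/(2·16)+(65/2))/50000 = 1/2000 rad
Load 2 — triangular load w₀=20 kN/m (0→w₀ over full span):
  θ_2 = -w₀(7L⁴-30L²x²+15x⁴)/(360LEI) = -20·(7·16⁴-30·16²·4²+15·4⁴)/(360·16·50000) = -1327/56250 rad
Load 3 — uniform load w=7 kN/m over full span:
  θ_3 = -w(L³-6Lx²+4x³)/(24EI) = -7·(16³-6·16·4²+4·4³)/(24·50000) = -154/9375 rad
Load 4 — applied couple M₀=11 kN·m at a=32/5 m (b=L-a=48/5):
  θ_4 = (M₀x²/(2L)+C₁)/EI  [x≤a] with C₁=M₀(3b²-L²)/(6L)=176/75 = (11·4²/(2·16)+(176/75))/50000 = 1177/7500000 rad
Superposition: θ = Σ θ_i = -885619/22500000 rad ≈ -0.039361 rad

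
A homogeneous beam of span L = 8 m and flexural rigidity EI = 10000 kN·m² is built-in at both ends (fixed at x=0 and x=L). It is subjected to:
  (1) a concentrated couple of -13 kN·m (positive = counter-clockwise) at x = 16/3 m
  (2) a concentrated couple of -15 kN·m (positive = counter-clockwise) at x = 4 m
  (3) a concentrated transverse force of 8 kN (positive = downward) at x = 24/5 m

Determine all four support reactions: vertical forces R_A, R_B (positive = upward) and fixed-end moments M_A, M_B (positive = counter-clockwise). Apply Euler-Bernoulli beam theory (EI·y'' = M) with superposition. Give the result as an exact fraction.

R_A = -12979/6000 kN, M_A = -2909/1500 kN·m, R_B = 60979/6000 kN, M_B = -6483/500 kN·m

Load 1 — applied couple M₀=-13 kN·m at a=16/3 m (b=L-a=8/3):
  R_A = 6M₀ab/L³ = 6·(-13)·(16/3)·(8/3)/8³ = -13/6 kN
  M_A = M₀b(2a-b)/L² = (-13)·(8/3)·(2·(16/3)-(8/3))/8² = -13/3 kN·m
  R_B = -6M₀ab/L³ = -6·(-13)·(16/3)·(8/3)/8³ = 13/6 kN
  M_B = M₀a(2b-a)/L² = (-13)·(16/3)·(2·(8/3)-(16/3))/8² = 0 kN·m
Load 2 — applied couple M₀=-15 kN·m at a=4 m (b=L-a=4):
  R_A = 6M₀ab/L³ = 6·(-15)·4·4/8³ = -45/16 kN
  M_A = M₀b(2a-b)/L² = (-15)·4·(2·4-4)/8² = -15/4 kN·m
  R_B = -6M₀ab/L³ = -6·(-15)·4·4/8³ = 45/16 kN
  M_B = M₀a(2b-a)/L² = (-15)·4·(2·4-4)/8² = -15/4 kN·m
Load 3 — point force P=8 kN at a=24/5 m (b=L-a=16/5):
  R_A = Pb²(3a+b)/L³ = 8·(16/5)²·(3·(24/5)+(16/5))/8³ = 352/125 kN
  M_A = Pab²/L² = 8·(24/5)·(16/5)²/8² = 768/125 kN·m
  R_B = Pa²(a+3b)/L³ = 8·(24/5)²·((24/5)+3·(16/5))/8³ = 648/125 kN
  M_B = -Pa²b/L² = -8·(24/5)²·(16/5)/8² = -1152/125 kN·m
Superposition: R_A = -12979/6000 kN, M_A = -2909/1500 kN·m, R_B = 60979/6000 kN, M_B = -6483/500 kN·m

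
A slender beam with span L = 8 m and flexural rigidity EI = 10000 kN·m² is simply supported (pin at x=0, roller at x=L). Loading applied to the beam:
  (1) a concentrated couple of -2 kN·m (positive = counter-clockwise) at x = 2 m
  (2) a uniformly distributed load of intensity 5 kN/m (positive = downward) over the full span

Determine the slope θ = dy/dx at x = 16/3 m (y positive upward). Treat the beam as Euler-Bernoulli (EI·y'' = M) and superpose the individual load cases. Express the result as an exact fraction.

Load 1 — applied couple M₀=-2 kN·m at a=2 m (b=L-a=6):
  θ_1 = (M₀x²/(2L)-M₀(x-a)+C₁)/EI  [x>a] with C₁=M₀(3b²-L²)/(6L)=-11/6 = ((-2)·(16/3)²/(2·8)-(-2)·((16/3)-2)+(-11/6))/10000 = 23/180000 rad
Load 2 — uniform load w=5 kN/m over full span:
  θ_2 = -w(L³-6Lx²+4x³)/(24EI) = -5·(8³-6·8·(16/3)²+4·(16/3)³)/(24·10000) = 52/10125 rad
Superposition: θ = Σ θ_i = 8527/1620000 rad ≈ 0.005264 rad

θ(16/3) = 8527/1620000 rad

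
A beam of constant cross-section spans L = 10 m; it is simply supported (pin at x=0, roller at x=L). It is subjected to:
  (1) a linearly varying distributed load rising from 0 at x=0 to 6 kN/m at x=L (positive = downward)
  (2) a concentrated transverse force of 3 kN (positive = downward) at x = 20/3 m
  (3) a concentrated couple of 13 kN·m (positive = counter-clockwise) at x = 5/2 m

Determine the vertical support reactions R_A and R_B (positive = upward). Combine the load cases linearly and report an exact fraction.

Load 1 — triangular load w₀=6 kN/m (0→w₀ over full span):
  R_A = w₀L/6 = 6·10/6 = 10 kN
  R_B = w₀L/3 = 6·10/3 = 20 kN
Load 2 — point force P=3 kN at a=20/3 m (b=L-a=10/3):
  R_A = Pb/L = 3·(10/3)/10 = 1 kN
  R_B = Pa/L = 3·(20/3)/10 = 2 kN
Load 3 — applied couple M₀=13 kN·m at a=5/2 m (b=L-a=15/2):
  R_A = M₀/L = 13/10 kN
  R_B = -M₀/L = -13/10 kN
Superposition: R_A = 123/10 kN, R_B = 207/10 kN

R_A = 123/10 kN, R_B = 207/10 kN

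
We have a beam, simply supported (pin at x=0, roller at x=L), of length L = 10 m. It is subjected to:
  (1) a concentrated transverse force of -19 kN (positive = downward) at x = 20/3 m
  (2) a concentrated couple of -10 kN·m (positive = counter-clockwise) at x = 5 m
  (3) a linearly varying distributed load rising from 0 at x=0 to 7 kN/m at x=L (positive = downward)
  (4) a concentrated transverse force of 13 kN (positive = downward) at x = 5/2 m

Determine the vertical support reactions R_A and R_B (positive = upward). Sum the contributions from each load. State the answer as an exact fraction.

R_A = 169/12 kN, R_B = 179/12 kN

Load 1 — point force P=-19 kN at a=20/3 m (b=L-a=10/3):
  R_A = Pb/L = (-19)·(10/3)/10 = -19/3 kN
  R_B = Pa/L = (-19)·(20/3)/10 = -38/3 kN
Load 2 — applied couple M₀=-10 kN·m at a=5 m (b=L-a=5):
  R_A = M₀/L = (-10)/10 = -1 kN
  R_B = -M₀/L = -(-10)/10 = 1 kN
Load 3 — triangular load w₀=7 kN/m (0→w₀ over full span):
  R_A = w₀L/6 = 7·10/6 = 35/3 kN
  R_B = w₀L/3 = 7·10/3 = 70/3 kN
Load 4 — point force P=13 kN at a=5/2 m (b=L-a=15/2):
  R_A = Pb/L = 13·(15/2)/10 = 39/4 kN
  R_B = Pa/L = 13·(5/2)/10 = 13/4 kN
Superposition: R_A = 169/12 kN, R_B = 179/12 kN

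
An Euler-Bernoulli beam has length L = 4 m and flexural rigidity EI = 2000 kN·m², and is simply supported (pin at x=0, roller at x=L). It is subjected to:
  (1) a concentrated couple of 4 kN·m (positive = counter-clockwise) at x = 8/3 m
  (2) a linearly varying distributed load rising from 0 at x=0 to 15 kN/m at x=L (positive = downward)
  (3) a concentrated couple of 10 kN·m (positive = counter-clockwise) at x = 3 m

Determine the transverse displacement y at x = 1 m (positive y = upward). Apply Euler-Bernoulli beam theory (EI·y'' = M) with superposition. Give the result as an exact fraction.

Load 1 — applied couple M₀=4 kN·m at a=8/3 m (b=L-a=4/3):
  y_1 = (M₀x³/(6L)+C₁x)/EI  [x≤a] with C₁=M₀(3b²-L²)/(6L)=-16/9 = (4·1³/(6·4)+(-16/9)·1)/2000 = -29/36000 m
Load 2 — triangular load w₀=15 kN/m (0→w₀ over full span):
  y_2 = -w₀x(7L⁴-10L²x²+3x⁴)/(360LEI) = -15·1·(7·4⁴-10·4²·1²+3·1⁴)/(360·4·2000) = -109/12800 m
Load 3 — applied couple M₀=10 kN·m at a=3 m (b=L-a=1):
  y_3 = (M₀x³/(6L)+C₁x)/EI  [x≤a] with C₁=M₀(3b²-L²)/(6L)=-65/12 = (10·1³/(6·4)+(-65/12)·1)/2000 = -1/400 m
Superposition: y = Σ y_i = -6809/576000 m ≈ -0.011821 m

y(1) = -6809/576000 m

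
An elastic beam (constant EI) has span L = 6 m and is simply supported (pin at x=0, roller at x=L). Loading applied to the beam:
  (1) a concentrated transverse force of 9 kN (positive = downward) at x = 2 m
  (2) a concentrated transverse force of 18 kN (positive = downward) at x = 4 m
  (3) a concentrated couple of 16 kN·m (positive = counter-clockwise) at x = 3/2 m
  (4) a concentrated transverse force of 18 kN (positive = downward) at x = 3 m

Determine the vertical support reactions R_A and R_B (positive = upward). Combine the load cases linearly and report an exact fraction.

R_A = 71/3 kN, R_B = 64/3 kN

Load 1 — point force P=9 kN at a=2 m (b=L-a=4):
  R_A = Pb/L = 9·4/6 = 6 kN
  R_B = Pa/L = 9·2/6 = 3 kN
Load 2 — point force P=18 kN at a=4 m (b=L-a=2):
  R_A = Pb/L = 18·2/6 = 6 kN
  R_B = Pa/L = 18·4/6 = 12 kN
Load 3 — applied couple M₀=16 kN·m at a=3/2 m (b=L-a=9/2):
  R_A = M₀/L = 16/6 = 8/3 kN
  R_B = -M₀/L = -16/6 = -8/3 kN
Load 4 — point force P=18 kN at a=3 m (b=L-a=3):
  R_A = Pb/L = 18·3/6 = 9 kN
  R_B = Pa/L = 18·3/6 = 9 kN
Superposition: R_A = 71/3 kN, R_B = 64/3 kN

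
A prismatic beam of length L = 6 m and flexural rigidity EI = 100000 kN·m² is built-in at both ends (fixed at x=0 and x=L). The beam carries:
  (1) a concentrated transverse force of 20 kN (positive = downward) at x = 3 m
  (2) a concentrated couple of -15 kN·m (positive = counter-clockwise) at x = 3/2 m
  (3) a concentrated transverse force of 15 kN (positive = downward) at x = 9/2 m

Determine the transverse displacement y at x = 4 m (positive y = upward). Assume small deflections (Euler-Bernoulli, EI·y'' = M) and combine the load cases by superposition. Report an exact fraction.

Load 1 — point force P=20 kN at a=3 m (b=L-a=3):
  y_1 = -Pa²(L-x)²(3bL-(3b+a)(L-x))/(6L³EI)  [x>a] = -20·3²·(6-4)²·(3·3·6-(3·3+3)·(6-4))/(6·6³·100000) = -1/6000 m
Load 2 — applied couple M₀=-15 kN·m at a=3/2 m (b=L-a=9/2):
  y_2 = (R_Ax³/6 - M_Ax²/2 - M₀(x-a)²/2)/EI  [x>a] with R_A=-45/16, M_A=45/16 = ((-45/16)·4³/6 - (45/16)·4²/2 - (-15)·(4-(3/2))²/2)/100000 = -9/160000 m
Load 3 — point force P=15 kN at a=9/2 m (b=L-a=3/2):
  y_3 = -Pb²x²(3aL-(3a+b)x)/(6L³EI)  [x≤a] = -15·(3/2)²·4²·(3·(9/2)·6-(3·(9/2)+(3/2))·4)/(6·6³·100000) = -7/80000 m
Superposition: y = Σ y_i = -149/480000 m ≈ -0.000310 m

y(4) = -149/480000 m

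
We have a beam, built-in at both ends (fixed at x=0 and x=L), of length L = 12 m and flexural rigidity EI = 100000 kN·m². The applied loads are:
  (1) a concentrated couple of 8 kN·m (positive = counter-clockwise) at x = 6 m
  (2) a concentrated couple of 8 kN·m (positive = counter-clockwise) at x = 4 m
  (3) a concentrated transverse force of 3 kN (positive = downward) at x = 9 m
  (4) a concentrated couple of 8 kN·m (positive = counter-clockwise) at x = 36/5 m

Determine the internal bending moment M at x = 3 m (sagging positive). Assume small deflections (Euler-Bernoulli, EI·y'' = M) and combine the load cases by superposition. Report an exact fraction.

M(3) = 8893/2400 kN·m

Load 1 — applied couple M₀=8 kN·m at a=6 m (b=L-a=6):
  M_1 = R_Ax - M_A  [x≤a] with R_A=1, M_A=2 = 1·3 - 2 = 1 kN·m
Load 2 — applied couple M₀=8 kN·m at a=4 m (b=L-a=8):
  M_2 = R_Ax - M_A  [x≤a] with R_A=8/9, M_A=0 = (8/9)·3 - 0 = 8/3 kN·m
Load 3 — point force P=3 kN at a=9 m (b=L-a=3):
  M_3 = Pb²(3a+b)x/L³ - Pab²/L²  [x≤a] = 3·3²·(3·9+3)·3/12³ - 3·9·3²/12² = -9/32 kN·m
Load 4 — applied couple M₀=8 kN·m at a=36/5 m (b=L-a=24/5):
  M_4 = R_Ax - M_A  [x≤a] with R_A=24/25, M_A=64/25 = (24/25)·3 - (64/25) = 8/25 kN·m
Superposition: M = Σ M_i = 8893/2400 kN·m ≈ 3.705417 kN·m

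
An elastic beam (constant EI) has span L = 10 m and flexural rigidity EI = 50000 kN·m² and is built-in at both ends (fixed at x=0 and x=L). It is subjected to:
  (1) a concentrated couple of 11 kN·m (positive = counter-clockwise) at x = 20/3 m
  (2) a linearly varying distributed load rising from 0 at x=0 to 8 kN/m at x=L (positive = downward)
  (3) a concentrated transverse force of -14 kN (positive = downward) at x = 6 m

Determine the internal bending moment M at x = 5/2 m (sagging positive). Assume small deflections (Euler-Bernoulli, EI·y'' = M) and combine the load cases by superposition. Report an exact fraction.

M(5/2) = 237/100 kN·m

Load 1 — applied couple M₀=11 kN·m at a=20/3 m (b=L-a=10/3):
  M_1 = R_Ax - M_A  [x≤a] with R_A=22/15, M_A=11/3 = (22/15)·(5/2) - (11/3) = 0 kN·m
Load 2 — triangular load w₀=8 kN/m (0→w₀ over full span):
  M_2 = 3w₀Lx/20 - w₀L²/30 - w₀x³/(6L) = 3·8·10·(5/2)/20 - 8·10²/30 - 8·(5/2)³/(6·10) = 5/4 kN·m
Load 3 — point force P=-14 kN at a=6 m (b=L-a=4):
  M_3 = Pb²(3a+b)x/L³ - Pab²/L²  [x≤a] = (-14)·4²·(3·6+4)·(5/2)/10³ - (-14)·6·4²/10² = 28/25 kN·m
Superposition: M = Σ M_i = 237/100 kN·m ≈ 2.370000 kN·m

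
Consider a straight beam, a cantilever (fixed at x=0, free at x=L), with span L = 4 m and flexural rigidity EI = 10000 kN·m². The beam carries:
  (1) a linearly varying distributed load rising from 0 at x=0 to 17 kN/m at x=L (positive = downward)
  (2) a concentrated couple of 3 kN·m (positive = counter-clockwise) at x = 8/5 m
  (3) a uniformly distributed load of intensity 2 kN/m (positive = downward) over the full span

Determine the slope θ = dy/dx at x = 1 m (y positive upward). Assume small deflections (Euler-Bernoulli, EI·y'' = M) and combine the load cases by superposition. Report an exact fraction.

Load 1 — triangular load w₀=17 kN/m (0→w₀ over full span):
  θ_1 = (w₀Lx²/4-w₀L²x/3-w₀x⁴/(24L))/EI = (17·4·1²/4-17·4²·1/3-17·1⁴/(24·4))/10000 = -2363/320000 rad
Load 2 — applied couple M₀=3 kN·m at a=8/5 m (b=L-a=12/5):
  θ_2 = M₀x/EI  [x≤a] = 3·1/10000 = 3/10000 rad
Load 3 — uniform load w=2 kN/m over full span:
  θ_3 = -wx(x²-3Lx+3L²)/(6EI) = -2·1·(1²-3·4·1+3·4²)/(6·10000) = -37/30000 rad
Superposition: θ = Σ θ_i = -1597/192000 rad ≈ -0.008318 rad

θ(1) = -1597/192000 rad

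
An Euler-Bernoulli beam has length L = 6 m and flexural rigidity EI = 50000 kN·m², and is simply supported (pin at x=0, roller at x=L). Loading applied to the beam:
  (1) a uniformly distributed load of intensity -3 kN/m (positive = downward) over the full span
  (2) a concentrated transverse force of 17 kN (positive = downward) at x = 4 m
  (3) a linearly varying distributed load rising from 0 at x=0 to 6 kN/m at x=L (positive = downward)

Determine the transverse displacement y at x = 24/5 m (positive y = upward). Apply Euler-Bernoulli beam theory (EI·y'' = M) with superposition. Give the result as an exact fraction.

y(24/5) = -255491/292968750 m

Load 1 — uniform load w=-3 kN/m over full span:
  y_1 = -wx(L³-2Lx²+x³)/(24EI) = -(-3)·(24/5)·(6³-2·6·(24/5)²+(24/5)³)/(24·50000) = 2349/3906250 m
Load 2 — point force P=17 kN at a=4 m (b=L-a=2):
  y_2 = -Pa(L-x)(2Lx-a²-x²)/(6LEI)  [x>a] = -17·4·(6-(24/5))·(2·6·(24/5)-4²-(24/5)²)/(6·6·50000) = -986/1171875 m
Load 3 — triangular load w₀=6 kN/m (0→w₀ over full span):
  y_3 = -w₀x(7L⁴-10L²x²+3x⁴)/(360LEI) = -6·(24/5)·(7·6⁴-10·6²·(24/5)²+3·(24/5)⁴)/(360·6·50000) = -30861/48828125 m
Superposition: y = Σ y_i = -255491/292968750 m ≈ -0.000872 m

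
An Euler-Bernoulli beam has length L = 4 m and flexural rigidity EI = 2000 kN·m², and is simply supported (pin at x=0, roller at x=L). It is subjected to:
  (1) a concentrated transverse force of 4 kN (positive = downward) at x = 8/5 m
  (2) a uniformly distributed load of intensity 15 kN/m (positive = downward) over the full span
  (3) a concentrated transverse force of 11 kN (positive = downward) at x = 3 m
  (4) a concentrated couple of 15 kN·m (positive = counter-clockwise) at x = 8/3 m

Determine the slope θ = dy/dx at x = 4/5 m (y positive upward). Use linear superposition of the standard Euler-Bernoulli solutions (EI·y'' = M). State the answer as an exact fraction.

θ(4/5) = -139409/6000000 rad

Load 1 — point force P=4 kN at a=8/5 m (b=L-a=12/5):
  θ_1 = -Pb(L²-b²-3x²)/(6LEI)  [x≤a] = -4·(12/5)·(4²-(12/5)²-3·(4/5)²)/(6·4·2000) = -26/15625 rad
Load 2 — uniform load w=15 kN/m over full span:
  θ_2 = -w(L³-6Lx²+4x³)/(24EI) = -15·(4³-6·4·(4/5)²+4·(4/5)³)/(24·2000) = -99/6250 rad
Load 3 — point force P=11 kN at a=3 m (b=L-a=1):
  θ_3 = -Pb(L²-b²-3x²)/(6LEI)  [x≤a] = -11·1·(4²-1²-3·(4/5)²)/(6·4·2000) = -1199/400000 rad
Load 4 — applied couple M₀=15 kN·m at a=8/3 m (b=L-a=4/3):
  θ_4 = (M₀x²/(2L)+C₁)/EI  [x≤a] with C₁=M₀(3b²-L²)/(6L)=-20/3 = (15·(4/5)²/(2·4)+(-20/3))/2000 = -41/15000 rad
Superposition: θ = Σ θ_i = -139409/6000000 rad ≈ -0.023235 rad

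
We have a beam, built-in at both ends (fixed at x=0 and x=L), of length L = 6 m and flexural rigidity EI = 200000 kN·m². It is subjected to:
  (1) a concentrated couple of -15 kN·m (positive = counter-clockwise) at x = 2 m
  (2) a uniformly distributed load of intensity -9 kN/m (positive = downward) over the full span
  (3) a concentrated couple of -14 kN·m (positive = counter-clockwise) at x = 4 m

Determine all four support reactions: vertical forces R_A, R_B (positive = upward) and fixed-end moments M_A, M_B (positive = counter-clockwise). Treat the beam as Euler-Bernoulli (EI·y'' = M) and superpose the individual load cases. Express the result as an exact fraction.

Load 1 — applied couple M₀=-15 kN·m at a=2 m (b=L-a=4):
  R_A = 6M₀ab/L³ = 6·(-15)·2·4/6³ = -10/3 kN
  M_A = M₀b(2a-b)/L² = (-15)·4·(2·2-4)/6² = 0 kN·m
  R_B = -6M₀ab/L³ = -6·(-15)·2·4/6³ = 10/3 kN
  M_B = M₀a(2b-a)/L² = (-15)·2·(2·4-2)/6² = -5 kN·m
Load 2 — uniform load w=-9 kN/m over full span:
  R_A = wL/2 = (-9)·6/2 = -27 kN
  M_A = wL²/12 = (-9)·6²/12 = -27 kN·m
  R_B = wL/2 = (-9)·6/2 = -27 kN
  M_B = -wL²/12 = -(-9)·6²/12 = 27 kN·m
Load 3 — applied couple M₀=-14 kN·m at a=4 m (b=L-a=2):
  R_A = 6M₀ab/L³ = 6·(-14)·4·2/6³ = -28/9 kN
  M_A = M₀b(2a-b)/L² = (-14)·2·(2·4-2)/6² = -14/3 kN·m
  R_B = -6M₀ab/L³ = -6·(-14)·4·2/6³ = 28/9 kN
  M_B = M₀a(2b-a)/L² = (-14)·4·(2·2-4)/6² = 0 kN·m
Superposition: R_A = -301/9 kN, M_A = -95/3 kN·m, R_B = -185/9 kN, M_B = 22 kN·m

R_A = -301/9 kN, M_A = -95/3 kN·m, R_B = -185/9 kN, M_B = 22 kN·m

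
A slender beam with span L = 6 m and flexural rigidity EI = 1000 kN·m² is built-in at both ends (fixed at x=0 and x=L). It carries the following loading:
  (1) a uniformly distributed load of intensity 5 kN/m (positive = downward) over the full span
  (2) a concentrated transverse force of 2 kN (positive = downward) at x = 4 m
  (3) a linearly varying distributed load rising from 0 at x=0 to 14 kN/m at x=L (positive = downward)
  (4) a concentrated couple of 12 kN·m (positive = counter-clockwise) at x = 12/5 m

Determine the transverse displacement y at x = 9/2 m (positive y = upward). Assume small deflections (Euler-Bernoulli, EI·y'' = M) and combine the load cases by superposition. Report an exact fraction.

Load 1 — uniform load w=5 kN/m over full span:
  y_1 = -wx²(L-x)²/(24EI) = -5·(9/2)²·(6-(9/2))²/(24·1000) = -243/25600 m
Load 2 — point force P=2 kN at a=4 m (b=L-a=2):
  y_2 = -Pa²(L-x)²(3bL-(3b+a)(L-x))/(6L³EI)  [x>a] = -2·4²·(6-(9/2))²·(3·2·6-(3·2+4)·(6-(9/2)))/(6·6³·1000) = -7/6000 m
Load 3 — triangular load w₀=14 kN/m (0→w₀ over full span):
  y_3 = -w₀x²(L-x)²(x+2L)/(120LEI) = -14·(9/2)²·(6-(9/2))²·((9/2)+2·6)/(120·6·1000) = -18711/1280000 m
Load 4 — applied couple M₀=12 kN·m at a=12/5 m (b=L-a=18/5):
  y_4 = (R_Ax³/6 - M_Ax²/2 - M₀(x-a)²/2)/EI  [x>a] with R_A=72/25, M_A=36/25 = ((72/25)·(9/2)³/6 - (36/25)·(9/2)²/2 - 12·((9/2)-(12/5))²/2)/1000 = 27/10000 m
Superposition: y = Σ y_i = -17339/768000 m ≈ -0.022577 m

y(9/2) = -17339/768000 m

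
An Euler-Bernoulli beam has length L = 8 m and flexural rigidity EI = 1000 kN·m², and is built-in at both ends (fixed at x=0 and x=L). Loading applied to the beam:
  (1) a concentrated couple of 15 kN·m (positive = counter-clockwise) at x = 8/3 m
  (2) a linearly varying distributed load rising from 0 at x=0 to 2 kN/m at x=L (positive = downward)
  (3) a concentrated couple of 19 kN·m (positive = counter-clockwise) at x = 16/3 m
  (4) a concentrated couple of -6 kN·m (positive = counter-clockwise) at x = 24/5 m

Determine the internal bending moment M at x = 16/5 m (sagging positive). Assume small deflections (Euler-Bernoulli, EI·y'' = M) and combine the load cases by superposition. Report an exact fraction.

Load 1 — applied couple M₀=15 kN·m at a=8/3 m (b=L-a=16/3):
  M_1 = R_Ax - M_A - M₀  [x>a] with R_A=5/2, M_A=0 = (5/2)·(16/5) - 0 - 15 = -7 kN·m
Load 2 — triangular load w₀=2 kN/m (0→w₀ over full span):
  M_2 = 3w₀Lx/20 - w₀L²/30 - w₀x³/(6L) = 3·2·8·(16/5)/20 - 2·8²/30 - 2·(16/5)³/(6·8) = 256/125 kN·m
Load 3 — applied couple M₀=19 kN·m at a=16/3 m (b=L-a=8/3):
  M_3 = R_Ax - M_A  [x≤a] with R_A=19/6, M_A=19/3 = (19/6)·(16/5) - (19/3) = 19/5 kN·m
Load 4 — applied couple M₀=-6 kN·m at a=24/5 m (b=L-a=16/5):
  M_4 = R_Ax - M_A  [x≤a] with R_A=-27/25, M_A=-48/25 = (-27/25)·(16/5) - (-48/25) = -192/125 kN·m
Superposition: M = Σ M_i = -336/125 kN·m ≈ -2.688000 kN·m

M(16/5) = -336/125 kN·m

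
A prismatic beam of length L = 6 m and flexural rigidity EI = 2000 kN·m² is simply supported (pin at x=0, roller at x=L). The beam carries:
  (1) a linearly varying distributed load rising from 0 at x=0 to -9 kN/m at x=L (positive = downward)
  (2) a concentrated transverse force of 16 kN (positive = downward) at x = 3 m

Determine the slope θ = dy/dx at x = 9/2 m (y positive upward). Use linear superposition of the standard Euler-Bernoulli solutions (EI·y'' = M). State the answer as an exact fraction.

θ(9/2) = -891/2560000 rad

Load 1 — triangular load w₀=-9 kN/m (0→w₀ over full span):
  θ_1 = -w₀(7L⁴-30L²x²+15x⁴)/(360LEI) = -(-9)·(7·6⁴-30·6²·(9/2)²+15·(9/2)⁴)/(360·6·2000) = -35451/2560000 rad
Load 2 — point force P=16 kN at a=3 m (b=L-a=3):
  θ_2 = -Pa(2L²-6Lx+3x²+a²)/(6LEI)  [x>a] = -16·3·(2·6²-6·6·(9/2)+3·(9/2)²+3²)/(6·6·2000) = 27/2000 rad
Superposition: θ = Σ θ_i = -891/2560000 rad ≈ -0.000348 rad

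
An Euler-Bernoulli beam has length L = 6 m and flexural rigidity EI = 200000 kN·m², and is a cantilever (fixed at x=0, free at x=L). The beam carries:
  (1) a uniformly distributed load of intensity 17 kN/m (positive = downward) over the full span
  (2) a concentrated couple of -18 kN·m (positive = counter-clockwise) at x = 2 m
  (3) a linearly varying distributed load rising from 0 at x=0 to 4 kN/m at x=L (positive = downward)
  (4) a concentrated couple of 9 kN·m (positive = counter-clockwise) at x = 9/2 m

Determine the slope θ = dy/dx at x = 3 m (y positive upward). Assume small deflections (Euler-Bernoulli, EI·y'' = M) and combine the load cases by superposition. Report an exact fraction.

θ(3) = -2547/800000 rad

Load 1 — uniform load w=17 kN/m over full span:
  θ_1 = -wx(x²-3Lx+3L²)/(6EI) = -17·3·(3²-3·6·3+3·6²)/(6·200000) = -1071/400000 rad
Load 2 — applied couple M₀=-18 kN·m at a=2 m (b=L-a=4):
  θ_2 = M₀a/EI  [x>a] = (-18)·2/200000 = -9/50000 rad
Load 3 — triangular load w₀=4 kN/m (0→w₀ over full span):
  θ_3 = (w₀Lx²/4-w₀L²x/3-w₀x⁴/(24L))/EI = (4·6·3²/4-4·6²·3/3-4·3⁴/(24·6))/200000 = -369/800000 rad
Load 4 — applied couple M₀=9 kN·m at a=9/2 m (b=L-a=3/2):
  θ_4 = M₀x/EI  [x≤a] = 9·3/200000 = 27/200000 rad
Superposition: θ = Σ θ_i = -2547/800000 rad ≈ -0.003184 rad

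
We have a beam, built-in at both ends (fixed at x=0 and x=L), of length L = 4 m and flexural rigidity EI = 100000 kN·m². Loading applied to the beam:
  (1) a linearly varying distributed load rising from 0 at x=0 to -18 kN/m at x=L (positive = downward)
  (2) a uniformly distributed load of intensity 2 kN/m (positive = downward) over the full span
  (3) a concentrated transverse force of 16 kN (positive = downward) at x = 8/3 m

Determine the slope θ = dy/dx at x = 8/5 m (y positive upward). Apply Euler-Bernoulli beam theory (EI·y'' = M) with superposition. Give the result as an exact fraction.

Load 1 — triangular load w₀=-18 kN/m (0→w₀ over full span):
  θ_1 = -w₀(2x(L-x)(L-2x)(x+2L)+x²(L-x)²)/(120LEI) = -(-18)·(2·(8/5)·(4-(8/5))·(4-2·(8/5))·((8/5)+2·4)+(8/5)²·(4-(8/5))²)/(120·4·100000) = 54/1953125 rad
Load 2 — uniform load w=2 kN/m over full span:
  θ_2 = -wx(L-x)(L-2x)/(12EI) = -2·(8/5)·(4-(8/5))·(4-2·(8/5))/(12·100000) = -2/390625 rad
Load 3 — point force P=16 kN at a=8/3 m (b=L-a=4/3):
  θ_3 = -Pb²x(2aL-(3a+b)x)/(2L³EI)  [x≤a] = -16·(4/3)²·(8/5)·(2·(8/3)·4-(3·(8/3)+(4/3))·(8/5))/(2·4³·100000) = -16/703125 rad
Superposition: θ = Σ θ_i = -4/17578125 rad ≈ -0.000000 rad

θ(8/5) = -4/17578125 rad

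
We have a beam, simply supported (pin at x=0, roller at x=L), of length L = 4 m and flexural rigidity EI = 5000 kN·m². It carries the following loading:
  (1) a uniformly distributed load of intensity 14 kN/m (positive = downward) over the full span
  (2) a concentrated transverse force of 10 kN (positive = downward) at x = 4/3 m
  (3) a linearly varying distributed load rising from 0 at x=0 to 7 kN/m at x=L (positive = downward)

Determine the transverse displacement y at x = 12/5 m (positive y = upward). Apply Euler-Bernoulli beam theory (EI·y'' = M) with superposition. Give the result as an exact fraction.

Load 1 — uniform load w=14 kN/m over full span:
  y_1 = -wx(L³-2Lx²+x³)/(24EI) = -14·(12/5)·(4³-2·4·(12/5)²+(12/5)³)/(24·5000) = -3472/390625 m
Load 2 — point force P=10 kN at a=4/3 m (b=L-a=8/3):
  y_2 = -Pa(L-x)(2Lx-a²-x²)/(6LEI)  [x>a] = -10·(4/3)·(4-(12/5))·(2·4·(12/5)-(4/3)²-(12/5)²)/(6·4·5000) = -2624/1265625 m
Load 3 — triangular load w₀=7 kN/m (0→w₀ over full span):
  y_3 = -w₀x(7L⁴-10L²x²+3x⁴)/(360LEI) = -7·(12/5)·(7·4⁴-10·4²·(12/5)²+3·(12/5)⁴)/(360·4·5000) = -66304/29296875 m
Superposition: y = Σ y_i = -10461008/791015625 m ≈ -0.013225 m

y(12/5) = -10461008/791015625 m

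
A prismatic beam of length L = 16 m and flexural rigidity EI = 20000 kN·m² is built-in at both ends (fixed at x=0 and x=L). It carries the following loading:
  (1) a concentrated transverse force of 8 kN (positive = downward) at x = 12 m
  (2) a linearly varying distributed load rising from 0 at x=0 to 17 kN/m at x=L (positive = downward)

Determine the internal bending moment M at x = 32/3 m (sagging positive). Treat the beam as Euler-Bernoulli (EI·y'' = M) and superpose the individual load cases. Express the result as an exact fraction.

Load 1 — point force P=8 kN at a=12 m (b=L-a=4):
  M_1 = Pb²(3a+b)x/L³ - Pab²/L²  [x≤a] = 8·4²·(3·12+4)·(32/3)/16³ - 8·12·4²/16² = 22/3 kN·m
Load 2 — triangular load w₀=17 kN/m (0→w₀ over full span):
  M_2 = 3w₀Lx/20 - w₀L²/30 - w₀x³/(6L) = 3·17·16·(32/3)/20 - 17·16²/30 - 17·(32/3)³/(6·16) = 30464/405 kN·m
Superposition: M = Σ M_i = 33434/405 kN·m ≈ 82.553086 kN·m

M(32/3) = 33434/405 kN·m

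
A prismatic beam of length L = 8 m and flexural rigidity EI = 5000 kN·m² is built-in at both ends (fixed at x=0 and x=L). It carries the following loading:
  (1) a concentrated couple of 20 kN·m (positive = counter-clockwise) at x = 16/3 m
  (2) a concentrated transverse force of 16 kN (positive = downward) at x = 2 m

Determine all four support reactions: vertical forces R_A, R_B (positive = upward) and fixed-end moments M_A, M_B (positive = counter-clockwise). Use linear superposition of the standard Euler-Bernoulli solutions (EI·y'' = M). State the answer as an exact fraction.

Load 1 — applied couple M₀=20 kN·m at a=16/3 m (b=L-a=8/3):
  R_A = 6M₀ab/L³ = 6·20·(16/3)·(8/3)/8³ = 10/3 kN
  M_A = M₀b(2a-b)/L² = 20·(8/3)·(2·(16/3)-(8/3))/8² = 20/3 kN·m
  R_B = -6M₀ab/L³ = -6·20·(16/3)·(8/3)/8³ = -10/3 kN
  M_B = M₀a(2b-a)/L² = 20·(16/3)·(2·(8/3)-(16/3))/8² = 0 kN·m
Load 2 — point force P=16 kN at a=2 m (b=L-a=6):
  R_A = Pb²(3a+b)/L³ = 16·6²·(3·2+6)/8³ = 27/2 kN
  M_A = Pab²/L² = 16·2·6²/8² = 18 kN·m
  R_B = Pa²(a+3b)/L³ = 16·2²·(2+3·6)/8³ = 5/2 kN
  M_B = -Pa²b/L² = -16·2²·6/8² = -6 kN·m
Superposition: R_A = 101/6 kN, M_A = 74/3 kN·m, R_B = -5/6 kN, M_B = -6 kN·m

R_A = 101/6 kN, M_A = 74/3 kN·m, R_B = -5/6 kN, M_B = -6 kN·m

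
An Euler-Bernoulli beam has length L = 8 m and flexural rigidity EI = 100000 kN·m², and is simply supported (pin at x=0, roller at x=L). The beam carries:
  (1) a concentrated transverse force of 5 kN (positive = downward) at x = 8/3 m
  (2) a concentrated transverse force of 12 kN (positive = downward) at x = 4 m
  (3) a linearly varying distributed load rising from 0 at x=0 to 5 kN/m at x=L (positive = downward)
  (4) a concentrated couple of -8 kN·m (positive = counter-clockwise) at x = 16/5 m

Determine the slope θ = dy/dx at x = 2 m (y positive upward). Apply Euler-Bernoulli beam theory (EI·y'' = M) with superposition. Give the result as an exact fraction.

θ(2) = -719287/810000000 rad

Load 1 — point force P=5 kN at a=8/3 m (b=L-a=16/3):
  θ_1 = -Pb(L²-b²-3x²)/(6LEI)  [x≤a] = -5·(16/3)·(8²-(16/3)²-3·2²)/(6·8·100000) = -53/405000 rad
Load 2 — point force P=12 kN at a=4 m (b=L-a=4):
  θ_2 = -Pb(L²-b²-3x²)/(6LEI)  [x≤a] = -12·4·(8²-4²-3·2²)/(6·8·100000) = -9/25000 rad
Load 3 — triangular load w₀=5 kN/m (0→w₀ over full span):
  θ_3 = -w₀(7L⁴-30L²x²+15x⁴)/(360LEI) = -5·(7·8⁴-30·8²·2²+15·2⁴)/(360·8·100000) = -1327/3600000 rad
Load 4 — applied couple M₀=-8 kN·m at a=16/5 m (b=L-a=24/5):
  θ_4 = (M₀x²/(2L)+C₁)/EI  [x≤a] with C₁=M₀(3b²-L²)/(6L)=-64/75 = ((-8)·2²/(2·8)+(-64/75))/100000 = -107/3750000 rad
Superposition: θ = Σ θ_i = -719287/810000000 rad ≈ -0.000888 rad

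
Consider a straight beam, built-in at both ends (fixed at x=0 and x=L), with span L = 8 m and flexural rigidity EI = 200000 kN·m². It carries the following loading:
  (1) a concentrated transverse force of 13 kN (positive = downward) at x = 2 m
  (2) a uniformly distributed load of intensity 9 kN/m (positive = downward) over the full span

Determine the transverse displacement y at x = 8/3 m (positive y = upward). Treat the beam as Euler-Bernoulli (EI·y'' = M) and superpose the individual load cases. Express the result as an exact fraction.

y(8/3) = -19/40500 m

Load 1 — point force P=13 kN at a=2 m (b=L-a=6):
  y_1 = -Pa²(L-x)²(3bL-(3b+a)(L-x))/(6L³EI)  [x>a] = -13·2²·(8-(8/3))²·(3·6·8-(3·6+2)·(8-(8/3)))/(6·8³·200000) = -91/1012500 m
Load 2 — uniform load w=9 kN/m over full span:
  y_2 = -wx²(L-x)²/(24EI) = -9·(8/3)²·(8-(8/3))²/(24·200000) = -32/84375 m
Superposition: y = Σ y_i = -19/40500 m ≈ -0.000469 m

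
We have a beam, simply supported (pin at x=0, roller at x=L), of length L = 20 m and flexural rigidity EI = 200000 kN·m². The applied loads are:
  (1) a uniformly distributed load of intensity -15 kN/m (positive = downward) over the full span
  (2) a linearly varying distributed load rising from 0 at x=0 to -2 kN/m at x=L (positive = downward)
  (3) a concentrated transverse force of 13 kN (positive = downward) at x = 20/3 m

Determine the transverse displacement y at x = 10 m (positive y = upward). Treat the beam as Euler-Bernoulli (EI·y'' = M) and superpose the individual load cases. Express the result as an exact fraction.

y(10) = 5101/32400 m

Load 1 — uniform load w=-15 kN/m over full span:
  y_1 = -wx(L³-2Lx²+x³)/(24EI) = -(-15)·10·(20³-2·20·10²+10³)/(24·200000) = 5/32 m
Load 2 — triangular load w₀=-2 kN/m (0→w₀ over full span):
  y_2 = -w₀x(7L⁴-10L²x²+3x⁴)/(360LEI) = -(-2)·10·(7·20⁴-10·20²·10²+3·10⁴)/(360·20·200000) = 1/96 m
Load 3 — point force P=13 kN at a=20/3 m (b=L-a=40/3):
  y_3 = -Pa(L-x)(2Lx-a²-x²)/(6LEI)  [x>a] = -13·(20/3)·(20-10)·(2·20·10-(20/3)²-10²)/(6·20·200000) = -299/32400 m
Superposition: y = Σ y_i = 5101/32400 m ≈ 0.157438 m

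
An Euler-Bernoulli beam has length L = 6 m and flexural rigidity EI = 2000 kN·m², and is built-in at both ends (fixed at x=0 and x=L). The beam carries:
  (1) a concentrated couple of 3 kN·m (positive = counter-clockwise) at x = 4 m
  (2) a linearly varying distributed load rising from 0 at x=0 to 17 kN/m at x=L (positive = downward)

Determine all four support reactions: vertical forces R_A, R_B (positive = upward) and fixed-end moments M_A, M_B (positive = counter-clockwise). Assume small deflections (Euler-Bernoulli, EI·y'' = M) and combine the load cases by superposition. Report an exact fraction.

R_A = 479/30 kN, M_A = 107/5 kN·m, R_B = 1051/30 kN, M_B = -153/5 kN·m

Load 1 — applied couple M₀=3 kN·m at a=4 m (b=L-a=2):
  R_A = 6M₀ab/L³ = 6·3·4·2/6³ = 2/3 kN
  M_A = M₀b(2a-b)/L² = 3·2·(2·4-2)/6² = 1 kN·m
  R_B = -6M₀ab/L³ = -6·3·4·2/6³ = -2/3 kN
  M_B = M₀a(2b-a)/L² = 3·4·(2·2-4)/6² = 0 kN·m
Load 2 — triangular load w₀=17 kN/m (0→w₀ over full span):
  R_A = 3w₀L/20 = 3·17·6/20 = 153/10 kN
  M_A = w₀L²/30 = 17·6²/30 = 102/5 kN·m
  R_B = 7w₀L/20 = 7·17·6/20 = 357/10 kN
  M_B = -w₀L²/20 = -17·6²/20 = -153/5 kN·m
Superposition: R_A = 479/30 kN, M_A = 107/5 kN·m, R_B = 1051/30 kN, M_B = -153/5 kN·m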